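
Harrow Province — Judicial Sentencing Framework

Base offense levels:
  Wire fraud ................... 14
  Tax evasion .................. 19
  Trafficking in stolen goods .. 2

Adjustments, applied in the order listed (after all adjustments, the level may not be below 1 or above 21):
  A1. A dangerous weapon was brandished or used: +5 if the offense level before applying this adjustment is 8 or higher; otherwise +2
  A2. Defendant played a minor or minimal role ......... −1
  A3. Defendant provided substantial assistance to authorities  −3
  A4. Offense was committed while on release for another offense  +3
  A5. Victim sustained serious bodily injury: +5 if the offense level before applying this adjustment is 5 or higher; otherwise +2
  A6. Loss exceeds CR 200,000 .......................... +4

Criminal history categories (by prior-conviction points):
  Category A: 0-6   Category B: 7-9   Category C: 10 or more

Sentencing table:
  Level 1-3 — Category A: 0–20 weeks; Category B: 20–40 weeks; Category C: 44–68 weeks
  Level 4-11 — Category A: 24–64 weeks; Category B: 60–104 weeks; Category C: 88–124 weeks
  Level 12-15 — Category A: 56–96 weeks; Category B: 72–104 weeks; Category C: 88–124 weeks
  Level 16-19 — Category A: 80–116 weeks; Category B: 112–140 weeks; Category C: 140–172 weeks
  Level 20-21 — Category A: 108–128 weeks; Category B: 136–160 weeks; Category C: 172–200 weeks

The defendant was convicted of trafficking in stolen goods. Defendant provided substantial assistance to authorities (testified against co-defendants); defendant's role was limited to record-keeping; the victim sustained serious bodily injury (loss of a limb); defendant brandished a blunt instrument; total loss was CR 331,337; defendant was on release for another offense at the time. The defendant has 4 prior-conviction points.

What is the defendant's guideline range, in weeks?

Base offense level for trafficking in stolen goods: 2.
A1 applies (level before this adjustment is 2 < 8, so +2): 2 + 2 = 4.
A2 applies: 4 − 1 = 3.
A3 applies: 3 − 3 = 0.
A4 applies: 0 + 3 = 3.
A5 applies (level before this adjustment is 3 < 5, so +2): 3 + 2 = 5.
A6 applies: 5 + 4 = 9.
Final offense level: 9.
Criminal history: 4 prior points → Category A (0-6).
Level 9 falls in the 4-11 band.
Grid: Level 4-11 × Category A = 24-64 weeks.

24-64 weeks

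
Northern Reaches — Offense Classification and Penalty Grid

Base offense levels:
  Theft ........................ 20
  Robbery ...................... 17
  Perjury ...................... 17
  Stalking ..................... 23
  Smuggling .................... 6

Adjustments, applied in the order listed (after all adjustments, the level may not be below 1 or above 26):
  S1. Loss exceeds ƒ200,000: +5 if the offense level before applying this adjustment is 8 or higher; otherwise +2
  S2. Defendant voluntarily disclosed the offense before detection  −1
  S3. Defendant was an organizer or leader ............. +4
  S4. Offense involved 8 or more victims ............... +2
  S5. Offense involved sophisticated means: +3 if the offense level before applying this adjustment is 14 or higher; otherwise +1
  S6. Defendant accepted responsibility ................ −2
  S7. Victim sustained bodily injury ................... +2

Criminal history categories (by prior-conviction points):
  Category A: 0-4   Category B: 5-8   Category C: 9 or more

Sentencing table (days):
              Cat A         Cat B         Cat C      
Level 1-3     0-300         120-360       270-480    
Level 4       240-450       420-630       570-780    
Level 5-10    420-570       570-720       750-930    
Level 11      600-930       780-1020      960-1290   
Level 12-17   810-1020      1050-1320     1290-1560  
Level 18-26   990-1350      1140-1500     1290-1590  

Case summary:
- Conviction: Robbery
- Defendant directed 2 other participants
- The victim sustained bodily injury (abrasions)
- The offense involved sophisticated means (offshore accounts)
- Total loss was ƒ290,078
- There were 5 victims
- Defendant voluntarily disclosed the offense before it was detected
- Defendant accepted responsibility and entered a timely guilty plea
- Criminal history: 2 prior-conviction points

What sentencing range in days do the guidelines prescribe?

990-1350 days

Base offense level for robbery: 17.
S1 applies (level before this adjustment is 17 ≥ 8, so +5): 17 + 5 = 22.
S2 applies: 22 − 1 = 21.
S3 applies: 21 + 4 = 25.
S5 applies (level before this adjustment is 25 ≥ 14, so +3): 25 + 3 = 28.
S6 applies: 28 − 2 = 26.
S7 applies: 26 + 2 = 28.
Level 28 exceeds the maximum of 26; capped at 26.
Final offense level: 26.
Criminal history: 2 prior points → Category A (0-4).
Level 26 falls in the 18-26 band.
Grid: Level 18-26 × Category A = 990-1350 days.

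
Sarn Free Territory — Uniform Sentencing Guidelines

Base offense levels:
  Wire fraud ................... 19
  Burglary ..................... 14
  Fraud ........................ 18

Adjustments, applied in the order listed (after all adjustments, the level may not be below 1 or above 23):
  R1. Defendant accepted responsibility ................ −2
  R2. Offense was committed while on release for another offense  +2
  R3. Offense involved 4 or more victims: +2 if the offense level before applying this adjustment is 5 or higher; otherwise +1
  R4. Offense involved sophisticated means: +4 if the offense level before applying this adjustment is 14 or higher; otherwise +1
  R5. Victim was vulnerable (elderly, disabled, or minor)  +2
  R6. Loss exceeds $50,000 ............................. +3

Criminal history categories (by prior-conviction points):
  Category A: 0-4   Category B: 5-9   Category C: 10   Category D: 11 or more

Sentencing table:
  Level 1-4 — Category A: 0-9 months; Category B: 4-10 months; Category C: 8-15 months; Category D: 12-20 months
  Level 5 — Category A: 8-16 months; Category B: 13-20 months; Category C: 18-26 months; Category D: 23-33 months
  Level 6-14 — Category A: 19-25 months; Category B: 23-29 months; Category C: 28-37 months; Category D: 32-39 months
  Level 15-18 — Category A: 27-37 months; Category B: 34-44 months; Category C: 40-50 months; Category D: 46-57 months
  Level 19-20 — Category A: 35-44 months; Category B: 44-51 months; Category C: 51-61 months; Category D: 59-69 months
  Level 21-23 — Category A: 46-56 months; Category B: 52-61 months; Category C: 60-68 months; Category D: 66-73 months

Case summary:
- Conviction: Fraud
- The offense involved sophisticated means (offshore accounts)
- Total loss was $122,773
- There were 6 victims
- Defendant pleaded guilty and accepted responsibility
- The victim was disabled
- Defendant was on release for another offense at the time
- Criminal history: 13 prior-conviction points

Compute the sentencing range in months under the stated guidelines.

Base offense level for fraud: 18.
R1 applies: 18 − 2 = 16.
R2 applies: 16 + 2 = 18.
R3 applies (level before this adjustment is 18 ≥ 5, so +2): 18 + 2 = 20.
R4 applies (level before this adjustment is 20 ≥ 14, so +4): 20 + 4 = 24.
R5 applies: 24 + 2 = 26.
R6 applies: 26 + 3 = 29.
Level 29 exceeds the maximum of 23; capped at 23.
Final offense level: 23.
Criminal history: 13 prior points → Category D (11+).
Level 23 falls in the 21-23 band.
Grid: Level 21-23 × Category D = 66-73 months.

66-73 months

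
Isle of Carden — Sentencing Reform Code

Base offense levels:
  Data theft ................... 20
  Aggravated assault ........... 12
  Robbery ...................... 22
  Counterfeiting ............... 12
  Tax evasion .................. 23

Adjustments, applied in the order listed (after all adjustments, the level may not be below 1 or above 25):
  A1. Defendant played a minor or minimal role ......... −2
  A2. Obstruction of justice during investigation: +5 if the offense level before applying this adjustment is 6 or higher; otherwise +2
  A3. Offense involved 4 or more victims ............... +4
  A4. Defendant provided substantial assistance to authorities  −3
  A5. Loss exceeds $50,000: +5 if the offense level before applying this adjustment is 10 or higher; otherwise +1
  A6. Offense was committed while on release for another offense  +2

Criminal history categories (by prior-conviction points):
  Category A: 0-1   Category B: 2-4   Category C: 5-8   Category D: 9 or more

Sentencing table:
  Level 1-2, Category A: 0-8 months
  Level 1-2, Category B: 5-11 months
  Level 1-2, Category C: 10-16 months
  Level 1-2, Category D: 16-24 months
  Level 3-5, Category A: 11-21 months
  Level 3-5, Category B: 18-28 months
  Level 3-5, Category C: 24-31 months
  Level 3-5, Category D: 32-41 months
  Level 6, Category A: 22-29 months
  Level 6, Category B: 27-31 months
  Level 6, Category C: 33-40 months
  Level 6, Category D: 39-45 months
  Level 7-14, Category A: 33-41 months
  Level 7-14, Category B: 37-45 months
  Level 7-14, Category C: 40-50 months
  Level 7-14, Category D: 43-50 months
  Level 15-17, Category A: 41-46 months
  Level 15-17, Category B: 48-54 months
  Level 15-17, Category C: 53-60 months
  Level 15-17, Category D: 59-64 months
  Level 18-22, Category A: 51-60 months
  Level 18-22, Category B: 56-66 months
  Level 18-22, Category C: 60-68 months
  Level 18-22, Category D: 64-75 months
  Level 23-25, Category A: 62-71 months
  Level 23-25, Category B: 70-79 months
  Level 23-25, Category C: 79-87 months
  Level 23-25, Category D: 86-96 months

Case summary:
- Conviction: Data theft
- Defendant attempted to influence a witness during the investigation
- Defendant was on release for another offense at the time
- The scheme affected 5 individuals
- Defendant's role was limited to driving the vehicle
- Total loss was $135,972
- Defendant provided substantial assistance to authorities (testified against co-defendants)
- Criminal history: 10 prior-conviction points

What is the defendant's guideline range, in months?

Base offense level for data theft: 20.
A1 applies: 20 − 2 = 18.
A2 applies (level before this adjustment is 18 ≥ 6, so +5): 18 + 5 = 23.
A3 applies: 23 + 4 = 27.
A4 applies: 27 − 3 = 24.
A5 applies (level before this adjustment is 24 ≥ 10, so +5): 24 + 5 = 29.
A6 applies: 29 + 2 = 31.
Level 31 exceeds the maximum of 25; capped at 25.
Final offense level: 25.
Criminal history: 10 prior points → Category D (9+).
Level 25 falls in the 23-25 band.
Grid: Level 23-25 × Category D = 86-96 months.

86-96 months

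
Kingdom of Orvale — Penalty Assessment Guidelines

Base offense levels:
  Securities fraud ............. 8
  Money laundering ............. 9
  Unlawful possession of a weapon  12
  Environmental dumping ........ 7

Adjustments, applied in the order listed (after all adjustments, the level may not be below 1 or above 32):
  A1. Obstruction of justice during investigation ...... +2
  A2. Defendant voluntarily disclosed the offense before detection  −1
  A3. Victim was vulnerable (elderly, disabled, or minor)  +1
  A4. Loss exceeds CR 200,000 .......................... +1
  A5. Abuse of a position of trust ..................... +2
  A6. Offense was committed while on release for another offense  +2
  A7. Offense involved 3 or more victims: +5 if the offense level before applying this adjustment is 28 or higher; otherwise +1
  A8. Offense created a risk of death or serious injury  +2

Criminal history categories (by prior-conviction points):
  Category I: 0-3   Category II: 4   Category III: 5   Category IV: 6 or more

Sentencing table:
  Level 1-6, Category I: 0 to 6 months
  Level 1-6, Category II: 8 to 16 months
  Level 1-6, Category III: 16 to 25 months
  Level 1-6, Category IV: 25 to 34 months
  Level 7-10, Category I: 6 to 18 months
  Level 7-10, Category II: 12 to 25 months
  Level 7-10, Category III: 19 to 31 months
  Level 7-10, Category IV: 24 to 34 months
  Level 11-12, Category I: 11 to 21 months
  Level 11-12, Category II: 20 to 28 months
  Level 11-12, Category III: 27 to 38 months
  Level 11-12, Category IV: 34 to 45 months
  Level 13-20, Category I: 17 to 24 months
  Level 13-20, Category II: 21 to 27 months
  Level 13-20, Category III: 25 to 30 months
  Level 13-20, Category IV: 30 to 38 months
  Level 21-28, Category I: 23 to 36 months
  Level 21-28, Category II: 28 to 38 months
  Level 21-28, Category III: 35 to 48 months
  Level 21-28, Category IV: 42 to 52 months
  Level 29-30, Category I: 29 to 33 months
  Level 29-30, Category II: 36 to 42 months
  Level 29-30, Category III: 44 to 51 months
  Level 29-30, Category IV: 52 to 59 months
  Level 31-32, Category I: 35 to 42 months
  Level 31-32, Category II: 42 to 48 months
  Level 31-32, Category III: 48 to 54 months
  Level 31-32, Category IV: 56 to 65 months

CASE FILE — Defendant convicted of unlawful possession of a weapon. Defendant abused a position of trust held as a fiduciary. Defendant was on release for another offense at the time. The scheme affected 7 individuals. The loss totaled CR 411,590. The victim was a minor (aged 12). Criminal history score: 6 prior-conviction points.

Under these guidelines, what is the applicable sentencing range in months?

Base offense level for unlawful possession of a weapon: 12.
A1 does not apply.
A3 applies: 12 + 1 = 13.
A4 applies: 13 + 1 = 14.
A5 applies: 14 + 2 = 16.
A6 applies: 16 + 2 = 18.
A7 applies (level before this adjustment is 18 < 28, so +1): 18 + 1 = 19.
A8 does not apply.
Final offense level: 19.
Criminal history: 6 prior points → Category IV (6+).
Level 19 falls in the 13-20 band.
Grid: Level 13-20 × Category IV = 30-38 months.

30-38 months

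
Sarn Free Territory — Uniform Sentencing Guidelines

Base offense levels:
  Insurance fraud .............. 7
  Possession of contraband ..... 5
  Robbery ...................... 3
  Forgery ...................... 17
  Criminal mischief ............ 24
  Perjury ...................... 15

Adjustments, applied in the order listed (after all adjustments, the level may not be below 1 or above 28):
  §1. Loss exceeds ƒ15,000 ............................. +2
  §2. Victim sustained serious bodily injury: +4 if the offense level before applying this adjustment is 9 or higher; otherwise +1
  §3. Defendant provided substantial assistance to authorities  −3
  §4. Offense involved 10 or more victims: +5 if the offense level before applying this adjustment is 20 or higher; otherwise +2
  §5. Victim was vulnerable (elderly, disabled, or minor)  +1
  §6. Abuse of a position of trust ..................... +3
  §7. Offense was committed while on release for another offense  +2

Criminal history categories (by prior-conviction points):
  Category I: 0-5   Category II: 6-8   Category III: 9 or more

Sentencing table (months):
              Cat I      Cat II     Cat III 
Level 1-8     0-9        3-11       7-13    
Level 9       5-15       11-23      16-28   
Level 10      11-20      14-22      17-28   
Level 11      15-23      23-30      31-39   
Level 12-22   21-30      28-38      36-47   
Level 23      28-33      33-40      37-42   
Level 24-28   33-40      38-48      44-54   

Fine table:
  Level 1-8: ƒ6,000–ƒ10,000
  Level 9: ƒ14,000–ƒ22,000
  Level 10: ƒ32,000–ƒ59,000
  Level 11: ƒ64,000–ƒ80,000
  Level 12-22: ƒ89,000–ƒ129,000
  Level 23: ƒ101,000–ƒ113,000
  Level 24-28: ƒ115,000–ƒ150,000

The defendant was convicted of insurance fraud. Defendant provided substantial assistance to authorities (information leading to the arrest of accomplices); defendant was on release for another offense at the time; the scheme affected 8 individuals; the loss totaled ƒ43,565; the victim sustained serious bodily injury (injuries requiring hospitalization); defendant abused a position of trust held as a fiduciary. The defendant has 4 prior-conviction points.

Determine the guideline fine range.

ƒ89,000–ƒ129,000

Base offense level for insurance fraud: 7.
§1 applies: 7 + 2 = 9.
§2 applies (level before this adjustment is 9 ≥ 9, so +4): 9 + 4 = 13.
§3 applies: 13 − 3 = 10.
§5 does not apply.
§6 applies: 10 + 3 = 13.
§7 applies: 13 + 2 = 15.
Final offense level: 15.
Level 15 falls in the 12-22 band.
Fine table: Level 12-22 → ƒ89,000–ƒ129,000.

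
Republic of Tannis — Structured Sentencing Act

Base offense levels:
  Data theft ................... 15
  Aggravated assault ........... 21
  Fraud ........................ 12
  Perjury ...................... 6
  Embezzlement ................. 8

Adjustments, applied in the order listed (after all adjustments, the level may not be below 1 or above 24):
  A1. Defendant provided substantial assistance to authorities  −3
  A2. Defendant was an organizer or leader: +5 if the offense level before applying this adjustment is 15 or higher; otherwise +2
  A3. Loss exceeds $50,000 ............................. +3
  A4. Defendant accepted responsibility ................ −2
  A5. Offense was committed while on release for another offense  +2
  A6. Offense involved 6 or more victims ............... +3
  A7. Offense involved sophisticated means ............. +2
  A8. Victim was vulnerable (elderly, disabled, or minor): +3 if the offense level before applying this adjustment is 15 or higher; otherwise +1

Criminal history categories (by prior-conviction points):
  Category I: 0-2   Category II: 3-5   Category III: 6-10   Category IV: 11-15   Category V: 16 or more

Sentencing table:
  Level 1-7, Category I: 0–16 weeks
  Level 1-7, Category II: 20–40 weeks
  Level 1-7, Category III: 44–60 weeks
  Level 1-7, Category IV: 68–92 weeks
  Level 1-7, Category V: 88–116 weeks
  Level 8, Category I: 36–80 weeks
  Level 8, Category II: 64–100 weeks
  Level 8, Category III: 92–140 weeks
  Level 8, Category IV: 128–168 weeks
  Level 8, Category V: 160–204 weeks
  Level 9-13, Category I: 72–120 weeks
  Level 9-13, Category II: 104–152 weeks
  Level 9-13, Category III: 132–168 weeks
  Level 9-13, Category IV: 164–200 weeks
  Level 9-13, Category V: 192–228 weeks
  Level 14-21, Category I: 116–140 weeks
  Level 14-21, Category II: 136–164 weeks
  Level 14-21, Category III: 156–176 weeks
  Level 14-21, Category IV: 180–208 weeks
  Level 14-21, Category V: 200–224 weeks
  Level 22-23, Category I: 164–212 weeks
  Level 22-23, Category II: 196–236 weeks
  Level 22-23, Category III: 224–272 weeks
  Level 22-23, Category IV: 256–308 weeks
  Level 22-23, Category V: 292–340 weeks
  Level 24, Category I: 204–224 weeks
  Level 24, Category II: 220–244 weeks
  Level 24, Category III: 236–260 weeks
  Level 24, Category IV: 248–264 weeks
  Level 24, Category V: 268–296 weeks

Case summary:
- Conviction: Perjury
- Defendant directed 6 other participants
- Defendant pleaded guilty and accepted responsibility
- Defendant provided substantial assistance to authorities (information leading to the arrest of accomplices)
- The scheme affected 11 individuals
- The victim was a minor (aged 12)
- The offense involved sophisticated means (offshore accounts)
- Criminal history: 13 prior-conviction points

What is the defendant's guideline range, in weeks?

164-200 weeks

Base offense level for perjury: 6.
A1 applies: 6 − 3 = 3.
A2 applies (level before this adjustment is 3 < 15, so +2): 3 + 2 = 5.
A4 applies: 5 − 2 = 3.
A6 applies: 3 + 3 = 6.
A7 applies: 6 + 2 = 8.
A8 applies (level before this adjustment is 8 < 15, so +1): 8 + 1 = 9.
Final offense level: 9.
Criminal history: 13 prior points → Category IV (11-15).
Level 9 falls in the 9-13 band.
Grid: Level 9-13 × Category IV = 164-200 weeks.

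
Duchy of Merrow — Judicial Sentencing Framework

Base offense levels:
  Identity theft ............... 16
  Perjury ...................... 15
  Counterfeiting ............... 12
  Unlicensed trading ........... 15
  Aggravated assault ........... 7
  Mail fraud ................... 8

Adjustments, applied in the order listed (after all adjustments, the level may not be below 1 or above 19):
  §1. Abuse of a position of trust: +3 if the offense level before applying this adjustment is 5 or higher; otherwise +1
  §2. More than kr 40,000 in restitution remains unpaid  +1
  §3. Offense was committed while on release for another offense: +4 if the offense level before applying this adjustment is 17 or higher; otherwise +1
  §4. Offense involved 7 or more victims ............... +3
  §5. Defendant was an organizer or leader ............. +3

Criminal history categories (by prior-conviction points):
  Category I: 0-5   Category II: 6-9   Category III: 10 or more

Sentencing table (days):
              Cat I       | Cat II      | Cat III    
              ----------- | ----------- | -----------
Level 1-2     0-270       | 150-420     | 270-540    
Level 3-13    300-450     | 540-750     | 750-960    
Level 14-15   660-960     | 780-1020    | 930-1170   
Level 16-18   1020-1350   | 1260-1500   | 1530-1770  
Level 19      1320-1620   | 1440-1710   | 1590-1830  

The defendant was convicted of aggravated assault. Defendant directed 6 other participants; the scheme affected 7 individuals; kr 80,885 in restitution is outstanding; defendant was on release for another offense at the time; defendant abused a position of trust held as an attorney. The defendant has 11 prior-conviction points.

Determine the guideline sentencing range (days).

Base offense level for aggravated assault: 7.
§1 applies (level before this adjustment is 7 ≥ 5, so +3): 7 + 3 = 10.
§2 applies: 10 + 1 = 11.
§3 applies (level before this adjustment is 11 < 17, so +1): 11 + 1 = 12.
§4 applies: 12 + 3 = 15.
§5 applies: 15 + 3 = 18.
Final offense level: 18.
Criminal history: 11 prior points → Category III (10+).
Level 18 falls in the 16-18 band.
Grid: Level 16-18 × Category III = 1530-1770 days.

1530-1770 days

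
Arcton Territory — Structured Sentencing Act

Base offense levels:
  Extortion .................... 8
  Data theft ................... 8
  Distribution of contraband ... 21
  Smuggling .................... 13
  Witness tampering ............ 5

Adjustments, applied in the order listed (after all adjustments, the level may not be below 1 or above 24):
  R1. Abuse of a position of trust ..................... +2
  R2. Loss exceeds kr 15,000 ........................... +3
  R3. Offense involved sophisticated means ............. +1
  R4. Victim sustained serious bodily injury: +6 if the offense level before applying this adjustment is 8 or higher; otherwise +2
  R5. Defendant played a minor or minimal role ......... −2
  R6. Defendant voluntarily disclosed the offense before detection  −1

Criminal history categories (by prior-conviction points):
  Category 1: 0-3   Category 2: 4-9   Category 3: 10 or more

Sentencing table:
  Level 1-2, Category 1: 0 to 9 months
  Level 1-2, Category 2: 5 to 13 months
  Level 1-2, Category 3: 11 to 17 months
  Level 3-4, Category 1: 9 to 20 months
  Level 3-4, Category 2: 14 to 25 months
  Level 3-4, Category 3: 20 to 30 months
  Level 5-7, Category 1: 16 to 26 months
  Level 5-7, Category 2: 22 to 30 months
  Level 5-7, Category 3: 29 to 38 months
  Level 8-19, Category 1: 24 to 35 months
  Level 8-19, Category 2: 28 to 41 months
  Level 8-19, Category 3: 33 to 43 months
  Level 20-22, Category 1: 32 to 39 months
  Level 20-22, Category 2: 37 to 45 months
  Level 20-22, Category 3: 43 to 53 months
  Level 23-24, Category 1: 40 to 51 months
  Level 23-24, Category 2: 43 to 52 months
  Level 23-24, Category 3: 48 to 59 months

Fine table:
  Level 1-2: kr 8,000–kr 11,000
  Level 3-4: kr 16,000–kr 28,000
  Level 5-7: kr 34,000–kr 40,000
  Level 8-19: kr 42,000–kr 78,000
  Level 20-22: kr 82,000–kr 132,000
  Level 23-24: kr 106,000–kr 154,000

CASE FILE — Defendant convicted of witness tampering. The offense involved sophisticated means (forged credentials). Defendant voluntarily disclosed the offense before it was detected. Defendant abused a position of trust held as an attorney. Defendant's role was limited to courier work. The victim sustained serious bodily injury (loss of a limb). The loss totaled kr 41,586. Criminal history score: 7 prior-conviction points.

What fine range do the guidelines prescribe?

Base offense level for witness tampering: 5.
R1 applies: 5 + 2 = 7.
R2 applies: 7 + 3 = 10.
R3 applies: 10 + 1 = 11.
R4 applies (level before this adjustment is 11 ≥ 8, so +6): 11 + 6 = 17.
R5 applies: 17 − 2 = 15.
R6 applies: 15 − 1 = 14.
Final offense level: 14.
Level 14 falls in the 8-19 band.
Fine table: Level 8-19 → kr 42,000–kr 78,000.

kr 42,000–kr 78,000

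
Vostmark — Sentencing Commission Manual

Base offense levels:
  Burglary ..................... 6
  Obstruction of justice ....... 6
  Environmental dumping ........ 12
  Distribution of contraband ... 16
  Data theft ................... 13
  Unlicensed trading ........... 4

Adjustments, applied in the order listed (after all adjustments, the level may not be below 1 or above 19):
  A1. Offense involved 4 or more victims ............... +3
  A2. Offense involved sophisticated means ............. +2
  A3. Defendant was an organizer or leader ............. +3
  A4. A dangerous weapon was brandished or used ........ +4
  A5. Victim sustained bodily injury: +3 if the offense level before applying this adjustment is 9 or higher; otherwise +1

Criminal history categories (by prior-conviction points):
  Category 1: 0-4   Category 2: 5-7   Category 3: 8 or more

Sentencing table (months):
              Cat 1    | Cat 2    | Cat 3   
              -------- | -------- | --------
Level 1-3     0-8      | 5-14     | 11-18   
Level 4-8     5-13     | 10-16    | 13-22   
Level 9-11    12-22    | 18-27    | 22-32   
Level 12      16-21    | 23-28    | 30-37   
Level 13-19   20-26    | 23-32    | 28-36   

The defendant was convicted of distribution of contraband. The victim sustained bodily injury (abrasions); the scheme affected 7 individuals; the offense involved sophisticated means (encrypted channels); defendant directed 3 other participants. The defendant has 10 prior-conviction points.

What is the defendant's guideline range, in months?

Base offense level for distribution of contraband: 16.
A1 applies: 16 + 3 = 19.
A2 applies: 19 + 2 = 21.
A3 applies: 21 + 3 = 24.
A5 applies (level before this adjustment is 24 ≥ 9, so +3): 24 + 3 = 27.
Level 27 exceeds the maximum of 19; capped at 19.
Final offense level: 19.
Criminal history: 10 prior points → Category 3 (8+).
Level 19 falls in the 13-19 band.
Grid: Level 13-19 × Category 3 = 28-36 months.

28-36 months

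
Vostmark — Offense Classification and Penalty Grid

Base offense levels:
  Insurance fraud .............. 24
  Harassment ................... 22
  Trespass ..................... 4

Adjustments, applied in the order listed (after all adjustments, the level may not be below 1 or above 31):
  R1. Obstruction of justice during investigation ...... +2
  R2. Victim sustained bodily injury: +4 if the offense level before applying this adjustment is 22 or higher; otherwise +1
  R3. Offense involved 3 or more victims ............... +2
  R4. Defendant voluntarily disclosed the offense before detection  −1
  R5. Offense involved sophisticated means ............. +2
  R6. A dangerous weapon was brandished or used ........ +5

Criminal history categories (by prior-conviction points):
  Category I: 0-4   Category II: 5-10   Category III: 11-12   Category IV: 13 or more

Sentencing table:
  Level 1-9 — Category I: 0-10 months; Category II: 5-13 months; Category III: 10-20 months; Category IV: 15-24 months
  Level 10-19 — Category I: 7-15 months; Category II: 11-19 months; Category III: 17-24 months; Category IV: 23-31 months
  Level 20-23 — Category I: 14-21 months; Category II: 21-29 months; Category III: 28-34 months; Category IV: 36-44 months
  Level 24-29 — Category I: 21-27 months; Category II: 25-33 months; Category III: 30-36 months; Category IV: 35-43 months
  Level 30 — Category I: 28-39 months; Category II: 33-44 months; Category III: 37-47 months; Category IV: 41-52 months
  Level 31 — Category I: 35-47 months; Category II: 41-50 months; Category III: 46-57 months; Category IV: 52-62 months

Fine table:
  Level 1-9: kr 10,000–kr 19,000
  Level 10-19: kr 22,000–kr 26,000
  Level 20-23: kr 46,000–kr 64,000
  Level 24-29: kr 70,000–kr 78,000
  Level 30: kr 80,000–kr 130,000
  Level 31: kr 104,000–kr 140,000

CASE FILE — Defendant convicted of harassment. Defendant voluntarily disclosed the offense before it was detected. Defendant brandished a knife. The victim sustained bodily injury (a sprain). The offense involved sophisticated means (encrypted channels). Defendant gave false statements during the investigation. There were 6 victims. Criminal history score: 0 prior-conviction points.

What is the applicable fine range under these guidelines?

kr 104,000–kr 140,000

Base offense level for harassment: 22.
R1 applies: 22 + 2 = 24.
R2 applies (level before this adjustment is 24 ≥ 22, so +4): 24 + 4 = 28.
R3 applies: 28 + 2 = 30.
R4 applies: 30 − 1 = 29.
R5 applies: 29 + 2 = 31.
R6 applies: 31 + 5 = 36.
Level 36 exceeds the maximum of 31; capped at 31.
Final offense level: 31.
Level 31 falls in the 31 band.
Fine table: Level 31 → kr 104,000–kr 140,000.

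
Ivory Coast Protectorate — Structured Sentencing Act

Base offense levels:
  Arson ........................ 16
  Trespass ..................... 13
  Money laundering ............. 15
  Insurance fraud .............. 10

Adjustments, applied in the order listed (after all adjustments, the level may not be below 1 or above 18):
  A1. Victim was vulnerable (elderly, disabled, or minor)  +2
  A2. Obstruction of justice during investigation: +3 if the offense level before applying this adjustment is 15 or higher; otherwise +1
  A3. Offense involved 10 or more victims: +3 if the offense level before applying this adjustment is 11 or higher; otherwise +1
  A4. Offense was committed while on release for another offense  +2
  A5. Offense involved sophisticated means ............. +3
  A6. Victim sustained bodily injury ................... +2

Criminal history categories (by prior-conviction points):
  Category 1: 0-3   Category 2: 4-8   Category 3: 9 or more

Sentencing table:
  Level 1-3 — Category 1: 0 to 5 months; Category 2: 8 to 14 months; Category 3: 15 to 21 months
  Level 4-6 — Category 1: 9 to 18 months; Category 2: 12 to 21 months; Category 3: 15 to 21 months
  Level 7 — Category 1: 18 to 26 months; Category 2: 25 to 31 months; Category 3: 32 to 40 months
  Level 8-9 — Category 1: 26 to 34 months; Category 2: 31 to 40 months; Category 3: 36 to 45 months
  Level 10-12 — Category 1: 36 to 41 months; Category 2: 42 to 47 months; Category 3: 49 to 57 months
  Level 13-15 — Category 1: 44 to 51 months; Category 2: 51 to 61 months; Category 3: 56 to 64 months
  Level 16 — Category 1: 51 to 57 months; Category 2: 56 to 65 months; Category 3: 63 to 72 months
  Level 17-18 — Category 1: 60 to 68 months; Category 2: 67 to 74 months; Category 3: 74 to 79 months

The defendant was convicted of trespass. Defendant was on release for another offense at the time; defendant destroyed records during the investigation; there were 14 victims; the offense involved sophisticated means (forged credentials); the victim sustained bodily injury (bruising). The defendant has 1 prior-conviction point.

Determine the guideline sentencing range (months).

60-68 months

Base offense level for trespass: 13.
A1 does not apply.
A2 applies (level before this adjustment is 13 < 15, so +1): 13 + 1 = 14.
A3 applies (level before this adjustment is 14 ≥ 11, so +3): 14 + 3 = 17.
A4 applies: 17 + 2 = 19.
A5 applies: 19 + 3 = 22.
A6 applies: 22 + 2 = 24.
Level 24 exceeds the maximum of 18; capped at 18.
Final offense level: 18.
Criminal history: 1 prior point → Category 1 (0-3).
Level 18 falls in the 17-18 band.
Grid: Level 17-18 × Category 1 = 60-68 months.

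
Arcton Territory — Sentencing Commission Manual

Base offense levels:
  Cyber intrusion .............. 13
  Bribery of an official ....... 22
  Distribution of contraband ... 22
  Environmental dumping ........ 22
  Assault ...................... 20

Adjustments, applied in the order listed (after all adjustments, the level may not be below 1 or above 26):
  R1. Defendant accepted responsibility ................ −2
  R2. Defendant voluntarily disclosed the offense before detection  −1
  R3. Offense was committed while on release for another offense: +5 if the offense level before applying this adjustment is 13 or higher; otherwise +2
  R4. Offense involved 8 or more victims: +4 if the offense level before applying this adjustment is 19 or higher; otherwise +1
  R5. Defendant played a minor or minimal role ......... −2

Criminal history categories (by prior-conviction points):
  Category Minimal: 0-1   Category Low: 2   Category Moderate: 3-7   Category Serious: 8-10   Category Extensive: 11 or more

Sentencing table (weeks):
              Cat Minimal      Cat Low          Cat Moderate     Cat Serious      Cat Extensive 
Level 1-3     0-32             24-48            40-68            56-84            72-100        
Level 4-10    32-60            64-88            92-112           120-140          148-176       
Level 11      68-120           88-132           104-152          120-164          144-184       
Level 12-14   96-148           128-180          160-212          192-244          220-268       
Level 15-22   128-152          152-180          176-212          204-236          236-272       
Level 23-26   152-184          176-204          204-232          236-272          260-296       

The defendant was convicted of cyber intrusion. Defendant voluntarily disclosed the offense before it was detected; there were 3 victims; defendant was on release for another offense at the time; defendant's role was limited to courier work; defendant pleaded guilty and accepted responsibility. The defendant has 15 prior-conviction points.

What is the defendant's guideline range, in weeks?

148-176 weeks

Base offense level for cyber intrusion: 13.
R1 applies: 13 − 2 = 11.
R2 applies: 11 − 1 = 10.
R3 applies (level before this adjustment is 10 < 13, so +2): 10 + 2 = 12.
R4 does not apply.
R5 applies: 12 − 2 = 10.
Final offense level: 10.
Criminal history: 15 prior points → Category Extensive (11+).
Level 10 falls in the 4-10 band.
Grid: Level 4-10 × Category Extensive = 148-176 weeks.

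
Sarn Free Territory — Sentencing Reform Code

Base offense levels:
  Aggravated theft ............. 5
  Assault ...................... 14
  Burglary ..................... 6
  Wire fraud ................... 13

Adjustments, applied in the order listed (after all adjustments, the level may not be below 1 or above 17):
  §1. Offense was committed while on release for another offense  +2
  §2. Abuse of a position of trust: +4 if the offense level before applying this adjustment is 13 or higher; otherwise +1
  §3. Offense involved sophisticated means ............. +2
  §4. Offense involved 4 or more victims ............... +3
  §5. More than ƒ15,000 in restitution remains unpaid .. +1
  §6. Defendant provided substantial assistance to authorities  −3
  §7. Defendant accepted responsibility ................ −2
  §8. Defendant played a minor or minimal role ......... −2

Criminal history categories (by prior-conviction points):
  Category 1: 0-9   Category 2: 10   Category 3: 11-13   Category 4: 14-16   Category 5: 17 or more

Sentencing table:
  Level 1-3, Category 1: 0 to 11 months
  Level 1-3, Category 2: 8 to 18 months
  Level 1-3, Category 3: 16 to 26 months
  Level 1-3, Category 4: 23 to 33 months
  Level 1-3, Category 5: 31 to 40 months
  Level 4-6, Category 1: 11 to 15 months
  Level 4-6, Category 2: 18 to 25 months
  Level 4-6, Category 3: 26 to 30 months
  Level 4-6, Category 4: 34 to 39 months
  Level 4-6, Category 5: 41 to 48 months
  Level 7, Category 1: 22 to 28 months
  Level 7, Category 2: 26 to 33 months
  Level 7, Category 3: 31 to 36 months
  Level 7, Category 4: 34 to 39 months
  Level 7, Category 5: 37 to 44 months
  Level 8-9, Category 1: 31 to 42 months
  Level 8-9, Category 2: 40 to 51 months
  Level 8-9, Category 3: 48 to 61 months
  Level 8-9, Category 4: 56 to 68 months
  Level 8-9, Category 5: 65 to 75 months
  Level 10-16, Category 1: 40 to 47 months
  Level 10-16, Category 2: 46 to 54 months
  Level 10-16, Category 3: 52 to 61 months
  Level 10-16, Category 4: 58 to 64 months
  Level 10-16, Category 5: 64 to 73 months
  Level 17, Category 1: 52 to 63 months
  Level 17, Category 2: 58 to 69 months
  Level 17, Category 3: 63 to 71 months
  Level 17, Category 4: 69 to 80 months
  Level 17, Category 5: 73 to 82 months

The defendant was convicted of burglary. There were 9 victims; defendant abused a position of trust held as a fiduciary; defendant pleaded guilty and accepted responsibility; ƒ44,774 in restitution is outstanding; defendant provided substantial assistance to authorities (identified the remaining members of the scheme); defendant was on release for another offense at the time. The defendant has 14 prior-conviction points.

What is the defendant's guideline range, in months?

56-68 months

Base offense level for burglary: 6.
§1 applies: 6 + 2 = 8.
§2 applies (level before this adjustment is 8 < 13, so +1): 8 + 1 = 9.
§4 applies: 9 + 3 = 12.
§5 applies: 12 + 1 = 13.
§6 applies: 13 − 3 = 10.
§7 applies: 10 − 2 = 8.
Final offense level: 8.
Criminal history: 14 prior points → Category 4 (14-16).
Level 8 falls in the 8-9 band.
Grid: Level 8-9 × Category 4 = 56-68 months.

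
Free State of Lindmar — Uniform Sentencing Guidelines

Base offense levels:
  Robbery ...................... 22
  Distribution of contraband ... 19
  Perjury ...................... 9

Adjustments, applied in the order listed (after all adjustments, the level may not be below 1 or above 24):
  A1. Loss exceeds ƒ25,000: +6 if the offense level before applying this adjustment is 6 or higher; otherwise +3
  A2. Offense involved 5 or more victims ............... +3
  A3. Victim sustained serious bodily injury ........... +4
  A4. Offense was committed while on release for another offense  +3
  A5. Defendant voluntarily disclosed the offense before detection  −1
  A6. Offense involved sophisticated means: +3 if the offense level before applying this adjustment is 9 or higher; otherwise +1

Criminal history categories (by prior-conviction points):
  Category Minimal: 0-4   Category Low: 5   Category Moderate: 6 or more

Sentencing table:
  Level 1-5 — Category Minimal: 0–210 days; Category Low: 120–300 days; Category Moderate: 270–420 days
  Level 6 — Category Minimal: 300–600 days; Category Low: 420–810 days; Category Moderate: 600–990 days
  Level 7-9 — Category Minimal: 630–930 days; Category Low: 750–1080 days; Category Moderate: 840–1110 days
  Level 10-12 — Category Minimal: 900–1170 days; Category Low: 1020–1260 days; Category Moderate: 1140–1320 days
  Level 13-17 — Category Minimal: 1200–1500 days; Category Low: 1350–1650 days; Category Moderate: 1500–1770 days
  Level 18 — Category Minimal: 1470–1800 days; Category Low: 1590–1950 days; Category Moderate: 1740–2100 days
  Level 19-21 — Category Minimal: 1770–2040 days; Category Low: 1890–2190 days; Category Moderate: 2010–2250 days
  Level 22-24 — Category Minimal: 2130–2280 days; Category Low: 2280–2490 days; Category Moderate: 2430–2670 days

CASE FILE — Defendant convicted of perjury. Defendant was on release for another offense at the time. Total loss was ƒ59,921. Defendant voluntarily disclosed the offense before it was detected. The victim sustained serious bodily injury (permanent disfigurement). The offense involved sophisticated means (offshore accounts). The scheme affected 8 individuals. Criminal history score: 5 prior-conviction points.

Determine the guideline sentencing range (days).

Base offense level for perjury: 9.
A1 applies (level before this adjustment is 9 ≥ 6, so +6): 9 + 6 = 15.
A2 applies: 15 + 3 = 18.
A3 applies: 18 + 4 = 22.
A4 applies: 22 + 3 = 25.
A5 applies: 25 − 1 = 24.
A6 applies (level before this adjustment is 24 ≥ 9, so +3): 24 + 3 = 27.
Level 27 exceeds the maximum of 24; capped at 24.
Final offense level: 24.
Criminal history: 5 prior points → Category Low (5).
Level 24 falls in the 22-24 band.
Grid: Level 22-24 × Category Low = 2280-2490 days.

2280-2490 days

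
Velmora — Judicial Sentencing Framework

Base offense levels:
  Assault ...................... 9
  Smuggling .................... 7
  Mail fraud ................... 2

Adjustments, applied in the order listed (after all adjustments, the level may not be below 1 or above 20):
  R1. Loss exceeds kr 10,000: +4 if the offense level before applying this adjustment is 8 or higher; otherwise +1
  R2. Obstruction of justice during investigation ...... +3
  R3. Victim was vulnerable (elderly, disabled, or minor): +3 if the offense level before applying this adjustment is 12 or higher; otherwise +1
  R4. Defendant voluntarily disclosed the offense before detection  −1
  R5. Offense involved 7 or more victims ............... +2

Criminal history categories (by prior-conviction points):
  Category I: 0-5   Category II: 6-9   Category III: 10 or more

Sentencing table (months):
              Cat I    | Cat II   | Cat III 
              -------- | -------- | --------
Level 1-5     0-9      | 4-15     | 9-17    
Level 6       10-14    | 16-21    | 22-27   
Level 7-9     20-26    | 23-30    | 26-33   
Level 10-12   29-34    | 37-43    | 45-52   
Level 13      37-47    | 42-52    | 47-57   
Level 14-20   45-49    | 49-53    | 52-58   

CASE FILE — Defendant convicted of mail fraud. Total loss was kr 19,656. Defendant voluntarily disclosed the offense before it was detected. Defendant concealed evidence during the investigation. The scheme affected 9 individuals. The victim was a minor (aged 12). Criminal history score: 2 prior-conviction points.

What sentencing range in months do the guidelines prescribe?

20-26 months

Base offense level for mail fraud: 2.
R1 applies (level before this adjustment is 2 < 8, so +1): 2 + 1 = 3.
R2 applies: 3 + 3 = 6.
R3 applies (level before this adjustment is 6 < 12, so +1): 6 + 1 = 7.
R4 applies: 7 − 1 = 6.
R5 applies: 6 + 2 = 8.
Final offense level: 8.
Criminal history: 2 prior points → Category I (0-5).
Level 8 falls in the 7-9 band.
Grid: Level 7-9 × Category I = 20-26 months.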